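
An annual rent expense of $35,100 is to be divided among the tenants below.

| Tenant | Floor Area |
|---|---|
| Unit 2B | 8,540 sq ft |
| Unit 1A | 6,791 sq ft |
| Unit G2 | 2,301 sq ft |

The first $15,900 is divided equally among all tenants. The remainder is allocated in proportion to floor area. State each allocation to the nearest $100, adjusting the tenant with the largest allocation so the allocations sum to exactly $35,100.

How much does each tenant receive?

Unit 2B: $14,600; Unit 1A: $12,700; Unit G2: $7,800

Equal tier: $15,900 ÷ 3 = $5,300 apiece.
Remainder $19,200 by floor area (total 17,632): Unit 2B 9,299.46 → $9,300; Unit 1A 7,394.92 → $7,400; Unit G2 2,505.63 → $2,500.
Totals: Unit 2B $5,300 + $9,300 = $14,600; Unit 1A $5,300 + $7,400 = $12,700; Unit G2 $5,300 + $2,500 = $7,800.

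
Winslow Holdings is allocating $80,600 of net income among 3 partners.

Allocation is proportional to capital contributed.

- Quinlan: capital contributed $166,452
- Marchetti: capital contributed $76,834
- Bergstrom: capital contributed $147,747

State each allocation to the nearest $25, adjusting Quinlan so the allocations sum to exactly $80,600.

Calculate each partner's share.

Capital contributed total: 391,033.
Raw shares: Quinlan 166,452/391,033 × $80,600 = 34,309.20; Marchetti 76,834/391,033 × $80,600 = 15,837.08; Bergstrom 147,747/391,033 × $80,600 = 30,453.72.
Rounded to nearest $25: Quinlan $34,300; Marchetti $15,825; Bergstrom $30,450. Sum = $80,575.
Difference $80,600 − $80,575 = +$25 applied to Quinlan: Quinlan becomes $34,325.

Quinlan: $34,325 | Marchetti: $15,825 | Bergstrom: $30,450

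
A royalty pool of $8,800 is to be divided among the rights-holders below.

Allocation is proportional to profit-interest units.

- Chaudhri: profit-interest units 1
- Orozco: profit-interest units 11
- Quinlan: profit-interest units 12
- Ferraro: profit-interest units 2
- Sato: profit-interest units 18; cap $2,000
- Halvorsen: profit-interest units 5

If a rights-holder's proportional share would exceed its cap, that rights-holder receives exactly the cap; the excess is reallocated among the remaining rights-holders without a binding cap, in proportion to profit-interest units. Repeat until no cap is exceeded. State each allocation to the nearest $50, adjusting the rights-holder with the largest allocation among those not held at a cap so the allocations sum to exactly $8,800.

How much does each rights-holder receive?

Chaudhri: $200 · Orozco: $2,400 · Quinlan: $2,650 · Ferraro: $450 · Sato: $2,000 · Halvorsen: $1,100

Sum of profit-interest units: 49.
Unconstrained shares: Chaudhri 179.59; Orozco 1,975.51; Quinlan 2,155.10; Ferraro 359.18; Sato 3,232.65; Halvorsen 897.96.
Held at cap: Sato ($2,000); balance $6,800 reallocated over remaining profit-interest units 31.
Shares after redistribution: Chaudhri 219.35 → $200; Orozco 2,412.90 → $2,400; Quinlan 2,632.26 → $2,650; Ferraro 438.71 → $450; Halvorsen 1,096.77 → $1,100.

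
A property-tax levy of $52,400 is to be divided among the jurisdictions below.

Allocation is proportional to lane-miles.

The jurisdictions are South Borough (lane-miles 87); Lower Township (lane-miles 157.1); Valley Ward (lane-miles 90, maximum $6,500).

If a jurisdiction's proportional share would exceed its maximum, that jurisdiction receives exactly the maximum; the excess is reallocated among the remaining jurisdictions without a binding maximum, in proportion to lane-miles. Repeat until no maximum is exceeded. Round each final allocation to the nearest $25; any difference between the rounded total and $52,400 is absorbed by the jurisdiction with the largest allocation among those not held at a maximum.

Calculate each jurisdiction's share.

South Borough: $16,350 · Lower Township: $29,550 · Valley Ward: $6,500

Total lane-miles = 334.1.
Pro-rata shares before constraints: South Borough 13,645.02; Lower Township 24,639.45; Valley Ward 14,115.53.
Capped: Valley Ward ($6,500); residual $45,900 reallocated over remaining lane-miles 244.1.
Remaining shares: South Borough 16,359.28 → $16,350; Lower Township 29,540.72 → $29,550.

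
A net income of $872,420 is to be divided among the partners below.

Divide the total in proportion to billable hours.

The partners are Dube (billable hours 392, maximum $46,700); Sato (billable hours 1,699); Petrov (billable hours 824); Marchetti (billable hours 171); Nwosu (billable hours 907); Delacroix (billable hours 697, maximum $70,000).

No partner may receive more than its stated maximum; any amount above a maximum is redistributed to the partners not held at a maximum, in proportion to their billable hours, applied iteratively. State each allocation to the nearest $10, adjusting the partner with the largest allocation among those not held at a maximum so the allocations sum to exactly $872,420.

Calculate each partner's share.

Dube: $46,700 | Sato: $356,550 | Petrov: $172,930 | Marchetti: $35,890 | Nwosu: $190,350 | Delacroix: $70,000

Combined billable hours = 4,690.
Pro-rata shares before constraints: Dube 72,918.69; Sato 316,042.98; Petrov 153,278.06; Marchetti 31,808.92; Nwosu 168,717.47; Delacroix 129,653.89.
Capped: Dube ($46,700), Delacroix ($70,000); residual $755,720 reallocated over remaining billable hours 3,601.
Remaining shares: Sato 356,558.81 → $356,560; Petrov 172,927.88 → $172,930; Marchetti 35,886.73 → $35,890; Nwosu 190,346.58 → $190,350.
Rounding difference −$10 applied to Sato → $356,550.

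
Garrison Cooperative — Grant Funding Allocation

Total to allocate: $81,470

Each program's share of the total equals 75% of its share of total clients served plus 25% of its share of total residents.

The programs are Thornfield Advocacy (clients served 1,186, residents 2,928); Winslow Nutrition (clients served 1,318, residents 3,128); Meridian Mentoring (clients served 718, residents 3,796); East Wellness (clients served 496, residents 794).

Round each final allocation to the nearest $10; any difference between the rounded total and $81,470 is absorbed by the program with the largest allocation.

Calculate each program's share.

Totals — clients served 3,718, residents 10,646.
Blended shares (75% clients served + 25% residents): Thornfield Advocacy 0.3080; Winslow Nutrition 0.3393; Meridian Mentoring 0.2340; East Wellness 0.1187.
Raw shares: Thornfield Advocacy 25,092.74; Winslow Nutrition 27,644.69; Meridian Mentoring 19,062.14; East Wellness 9,670.43.
After rounding ($10): Thornfield Advocacy $25,090; Winslow Nutrition $27,640; Meridian Mentoring $19,060; East Wellness $9,670. Sum = $81,460.
Difference $81,470 − $81,460 = +$10 applied to largest allocation (Winslow Nutrition): Winslow Nutrition becomes $27,650.

Thornfield Advocacy: $25,090 | Winslow Nutrition: $27,650 | Meridian Mentoring: $19,060 | East Wellness: $9,670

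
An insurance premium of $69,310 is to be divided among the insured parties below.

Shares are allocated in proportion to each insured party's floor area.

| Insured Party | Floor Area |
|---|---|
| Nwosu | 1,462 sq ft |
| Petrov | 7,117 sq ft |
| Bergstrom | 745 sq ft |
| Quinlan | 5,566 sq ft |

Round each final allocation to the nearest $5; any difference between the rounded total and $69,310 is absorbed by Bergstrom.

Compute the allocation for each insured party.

Nwosu: $6,805 · Petrov: $33,130 · Bergstrom: $3,465 · Quinlan: $25,910

Combined floor area = 14,890.
Raw shares: Nwosu 1,462/14,890 × $69,310 = 6,805.32; Petrov 7,117/14,890 × $69,310 = 33,128.22; Bergstrom 745/14,890 × $69,310 = 3,467.83; Quinlan 5,566/14,890 × $69,310 = 25,908.63.
At nearest $5: Nwosu $6,805; Petrov $33,130; Bergstrom $3,470; Quinlan $25,910. Sum = $69,315.
Difference $69,310 − $69,315 = −$5 applied to Bergstrom: Bergstrom becomes $3,465.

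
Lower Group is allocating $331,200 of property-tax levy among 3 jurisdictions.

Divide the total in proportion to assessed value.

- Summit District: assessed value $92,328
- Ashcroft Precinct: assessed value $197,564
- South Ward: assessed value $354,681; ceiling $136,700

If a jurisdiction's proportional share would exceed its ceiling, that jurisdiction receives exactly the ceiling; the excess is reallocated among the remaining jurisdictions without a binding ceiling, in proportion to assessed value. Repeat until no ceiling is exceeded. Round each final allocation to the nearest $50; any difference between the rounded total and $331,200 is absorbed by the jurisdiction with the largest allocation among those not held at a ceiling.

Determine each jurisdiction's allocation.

Summit District: $61,950; Ashcroft Precinct: $132,550; South Ward: $136,700

Assessed value total: 644,573.
Pro-rata shares before constraints: Summit District 47,440.76; Ashcroft Precinct 101,514.02; South Ward 182,245.22.
Cap binds for South Ward ($136,700); remaining pool $194,500 reallocated over remaining assessed value 289,892.
Remaining shares: Summit District 61,946.50 → $61,950; Ashcroft Precinct 132,553.50 → $132,550.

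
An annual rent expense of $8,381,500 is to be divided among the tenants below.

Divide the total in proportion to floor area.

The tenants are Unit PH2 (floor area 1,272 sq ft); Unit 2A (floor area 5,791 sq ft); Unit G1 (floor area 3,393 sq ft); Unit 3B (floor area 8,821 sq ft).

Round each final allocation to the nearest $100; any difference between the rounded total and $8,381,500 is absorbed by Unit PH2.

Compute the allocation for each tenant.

Unit PH2: $553,000; Unit 2A: $2,517,900; Unit G1: $1,475,300; Unit 3B: $3,835,300

Floor area total: 19,277.
Pro-rata amounts: Unit PH2 1,272/19,277 × $8,381,500 = 553,056.39; Unit 2A 5,791/19,277 × $8,381,500 = 2,517,884.86; Unit G1 3,393/19,277 × $8,381,500 = 1,475,251.83; Unit 3B 8,821/19,277 × $8,381,500 = 3,835,306.92.
After rounding ($100): Unit PH2 $553,100; Unit 2A $2,517,900; Unit G1 $1,475,300; Unit 3B $3,835,300. Sum = $8,381,600.
Difference $8,381,500 − $8,381,600 = −$100 applied to Unit PH2: Unit PH2 becomes $553,000.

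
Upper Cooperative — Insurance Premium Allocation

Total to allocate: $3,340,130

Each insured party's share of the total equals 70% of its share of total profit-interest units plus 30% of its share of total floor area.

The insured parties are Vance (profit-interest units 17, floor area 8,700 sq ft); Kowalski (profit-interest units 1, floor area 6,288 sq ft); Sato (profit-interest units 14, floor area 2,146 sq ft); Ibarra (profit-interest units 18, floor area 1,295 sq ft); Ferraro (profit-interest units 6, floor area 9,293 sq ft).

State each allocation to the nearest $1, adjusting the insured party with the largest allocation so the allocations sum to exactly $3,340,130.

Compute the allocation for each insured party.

Totals — profit-interest units 56, floor area 27,722.
Composite weights (70% profit-interest units + 30% floor area): Vance 0.3066; Kowalski 0.0805; Sato 0.1982; Ibarra 0.2390; Ferraro 0.1756.
Raw shares: Vance 1,024,247.70; Kowalski 269,037.58; Sato 662,092.03; Ibarra 798,338.30; Ferraro 586,414.39.
At nearest $1: Vance $1,024,248; Kowalski $269,038; Sato $662,092; Ibarra $798,338; Ferraro $586,414. Sum = $3,340,130.
Rounded total matches; no reconciliation needed.

Vance: $1,024,248 | Kowalski: $269,038 | Sato: $662,092 | Ibarra: $798,338 | Ferraro: $586,414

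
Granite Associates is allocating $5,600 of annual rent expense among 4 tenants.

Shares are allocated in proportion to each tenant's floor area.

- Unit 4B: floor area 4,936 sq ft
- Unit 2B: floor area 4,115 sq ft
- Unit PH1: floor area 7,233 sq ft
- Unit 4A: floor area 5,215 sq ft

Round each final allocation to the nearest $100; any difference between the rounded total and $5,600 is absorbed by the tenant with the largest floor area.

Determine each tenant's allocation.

Sum of floor area: 21,499.
Proportional shares: Unit 4B 4,936/21,499 × $5,600 = 1,285.72; Unit 2B 4,115/21,499 × $5,600 = 1,071.86; Unit PH1 7,233/21,499 × $5,600 = 1,884.03; Unit 4A 5,215/21,499 × $5,600 = 1,358.39.
At nearest $100: Unit 4B $1,300; Unit 2B $1,100; Unit PH1 $1,900; Unit 4A $1,400. Sum = $5,700.
Difference $5,600 − $5,700 = −$100 applied to largest floor area (Unit PH1): Unit PH1 becomes $1,800.

Unit 4B: $1,300 | Unit 2B: $1,100 | Unit PH1: $1,800 | Unit 4A: $1,400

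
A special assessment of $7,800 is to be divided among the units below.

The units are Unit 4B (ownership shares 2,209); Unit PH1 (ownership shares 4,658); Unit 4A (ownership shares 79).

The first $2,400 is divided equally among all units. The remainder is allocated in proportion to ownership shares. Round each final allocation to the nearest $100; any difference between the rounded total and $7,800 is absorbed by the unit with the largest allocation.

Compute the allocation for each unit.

$2,400 shared equally gives $800 per unit.
Remainder $5,400 by ownership shares (total 6,946): Unit 4B 1,717.33 → $1,700; Unit PH1 3,621.25 → $3,600; Unit 4A 61.42 → $100.
Totals: Unit 4B $800 + $1,700 = $2,500; Unit PH1 $800 + $3,600 = $4,400; Unit 4A $800 + $100 = $900.

Unit 4B: $2,500 · Unit PH1: $4,400 · Unit 4A: $900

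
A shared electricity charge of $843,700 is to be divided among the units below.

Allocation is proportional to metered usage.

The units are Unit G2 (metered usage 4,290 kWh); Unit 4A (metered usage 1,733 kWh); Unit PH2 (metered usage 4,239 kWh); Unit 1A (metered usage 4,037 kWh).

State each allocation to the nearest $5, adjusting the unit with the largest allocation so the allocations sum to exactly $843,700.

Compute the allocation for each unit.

Unit G2: $253,125 | Unit 4A: $102,255 | Unit PH2: $250,120 | Unit 1A: $238,200

Sum of metered usage: 14,299.
Raw shares: Unit G2 4,290/14,299 × $843,700 = 253,127.70; Unit 4A 1,733/14,299 × $843,700 = 102,254.15; Unit PH2 4,239/14,299 × $843,700 = 250,118.49; Unit 1A 4,037/14,299 × $843,700 = 238,199.66.
At nearest $5: Unit G2 $253,130; Unit 4A $102,255; Unit PH2 $250,120; Unit 1A $238,200. Sum = $843,705.
Difference $843,700 − $843,705 = −$5 applied to largest allocation (Unit G2): Unit G2 becomes $253,125.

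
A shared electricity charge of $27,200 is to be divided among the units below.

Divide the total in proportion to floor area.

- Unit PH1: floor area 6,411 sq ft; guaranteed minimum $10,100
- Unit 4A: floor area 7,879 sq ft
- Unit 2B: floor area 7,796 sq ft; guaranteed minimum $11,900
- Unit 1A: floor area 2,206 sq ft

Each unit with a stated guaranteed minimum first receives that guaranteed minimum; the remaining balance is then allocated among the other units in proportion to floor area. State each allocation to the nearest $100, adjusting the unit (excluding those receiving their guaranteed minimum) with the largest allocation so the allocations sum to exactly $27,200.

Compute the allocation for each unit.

Unit PH1: $10,100 | Unit 4A: $4,100 | Unit 2B: $11,900 | Unit 1A: $1,100

Minimums first: Unit PH1 $10,100; Unit 2B $11,900. Balance $5,200.
Balance split over remaining floor area 10,085: Unit 4A 4,062.55 → $4,100; Unit 1A 1,137.45 → $1,100.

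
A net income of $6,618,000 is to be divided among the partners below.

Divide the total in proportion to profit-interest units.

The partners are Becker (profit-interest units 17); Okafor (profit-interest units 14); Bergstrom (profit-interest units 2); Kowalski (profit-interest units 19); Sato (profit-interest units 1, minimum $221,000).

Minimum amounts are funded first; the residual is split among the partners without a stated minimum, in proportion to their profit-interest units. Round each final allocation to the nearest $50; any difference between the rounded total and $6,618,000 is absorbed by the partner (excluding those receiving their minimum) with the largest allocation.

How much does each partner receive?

Becker: $2,091,350; Okafor: $1,722,250; Bergstrom: $246,050; Kowalski: $2,337,350; Sato: $221,000

Fund the minimums — Sato $221,000. Balance $6,397,000.
Balance split over remaining profit-interest units 52: Becker 2,091,326.92 → $2,091,350; Okafor 1,722,269.23 → $1,722,250; Bergstrom 246,038.46 → $246,050; Kowalski 2,337,365.38 → $2,337,350.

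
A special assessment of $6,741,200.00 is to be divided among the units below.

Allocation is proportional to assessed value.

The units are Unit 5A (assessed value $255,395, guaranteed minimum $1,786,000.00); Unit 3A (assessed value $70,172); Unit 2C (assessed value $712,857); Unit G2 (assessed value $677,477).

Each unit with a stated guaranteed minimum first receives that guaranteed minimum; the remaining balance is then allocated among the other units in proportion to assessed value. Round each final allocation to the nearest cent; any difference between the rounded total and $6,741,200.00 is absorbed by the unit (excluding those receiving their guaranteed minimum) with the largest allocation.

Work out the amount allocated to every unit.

Guaranteed amounts: Unit 5A $1,786,000.00. Residual $4,955,200.00.
Residual split over remaining assessed value 1,460,506: Unit 3A 238,079.3331 → $238,079.33; Unit 2C 2,418,578.9079 → $2,418,578.91; Unit G2 2,298,541.7591 → $2,298,541.76.

Unit 5A: $1,786,000.00 | Unit 3A: $238,079.33 | Unit 2C: $2,418,578.91 | Unit G2: $2,298,541.76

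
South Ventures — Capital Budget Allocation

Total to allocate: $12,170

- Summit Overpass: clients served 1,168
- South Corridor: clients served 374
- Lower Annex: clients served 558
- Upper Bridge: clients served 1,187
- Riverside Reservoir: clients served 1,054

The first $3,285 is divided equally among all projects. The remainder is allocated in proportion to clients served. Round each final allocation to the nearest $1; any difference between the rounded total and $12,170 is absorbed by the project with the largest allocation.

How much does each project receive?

Equal tier: $3,285 ÷ 5 = $657 apiece.
Remainder $8,885 by clients served (total 4,341): Summit Overpass 2,390.62 → $2,391; South Corridor 765.49 → $765; Lower Annex 1,142.09 → $1,142; Upper Bridge 2,429.51 → $2,430; Riverside Reservoir 2,157.29 → $2,157.
Totals: Summit Overpass $657 + $2,391 = $3,048; South Corridor $657 + $765 = $1,422; Lower Annex $657 + $1,142 = $1,799; Upper Bridge $657 + $2,430 = $3,087; Riverside Reservoir $657 + $2,157 = $2,814.

Summit Overpass: $3,048; South Corridor: $1,422; Lower Annex: $1,799; Upper Bridge: $3,087; Riverside Reservoir: $2,814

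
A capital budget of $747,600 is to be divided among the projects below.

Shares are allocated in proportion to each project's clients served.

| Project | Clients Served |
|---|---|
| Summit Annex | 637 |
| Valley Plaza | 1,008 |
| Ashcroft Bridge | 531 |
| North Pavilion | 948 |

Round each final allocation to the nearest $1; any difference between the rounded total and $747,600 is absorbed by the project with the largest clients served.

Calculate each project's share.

Summit Annex: $152,440 | Valley Plaza: $241,222 | Ashcroft Bridge: $127,073 | North Pavilion: $226,865

Sum of clients served: 637 + 1,008 + 531 + 948 = 3,124.
Unrounded shares: Summit Annex 152,439.56; Valley Plaza 241,223.05; Ashcroft Bridge 127,072.86; North Pavilion 226,864.53.
At nearest $1: Summit Annex $152,440; Valley Plaza $241,223; Ashcroft Bridge $127,073; North Pavilion $226,865. Sum = $747,601.
Difference $747,600 − $747,601 = −$1 applied to largest clients served (Valley Plaza): Valley Plaza becomes $241,222.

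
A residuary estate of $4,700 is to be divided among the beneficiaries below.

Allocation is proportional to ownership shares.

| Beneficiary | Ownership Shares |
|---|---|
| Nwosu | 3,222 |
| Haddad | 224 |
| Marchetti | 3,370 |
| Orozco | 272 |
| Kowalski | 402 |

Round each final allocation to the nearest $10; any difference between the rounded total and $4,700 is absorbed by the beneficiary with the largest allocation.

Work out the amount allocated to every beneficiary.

Total ownership shares = 7,490.
Unrounded shares: Nwosu 3,222/7,490 × $4,700 = 2,021.82; Haddad 224/7,490 × $4,700 = 140.56; Marchetti 3,370/7,490 × $4,700 = 2,114.69; Orozco 272/7,490 × $4,700 = 170.68; Kowalski 402/7,490 × $4,700 = 252.26.
Rounded to nearest $10: Nwosu $2,020; Haddad $140; Marchetti $2,110; Orozco $170; Kowalski $250. Sum = $4,690.
Difference $4,700 − $4,690 = +$10 applied to largest allocation (Marchetti): Marchetti becomes $2,120.

Nwosu: $2,020; Haddad: $140; Marchetti: $2,120; Orozco: $170; Kowalski: $250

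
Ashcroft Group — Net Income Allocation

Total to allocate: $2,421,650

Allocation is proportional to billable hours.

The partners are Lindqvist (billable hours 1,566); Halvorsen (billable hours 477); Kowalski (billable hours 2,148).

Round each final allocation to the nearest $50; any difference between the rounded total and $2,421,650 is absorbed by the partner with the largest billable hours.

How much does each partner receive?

Lindqvist: $904,850 | Halvorsen: $275,600 | Kowalski: $1,241,200

Combined billable hours = 1,566 + 477 + 2,148 = 4,191.
Raw shares: Lindqvist 904,868.50; Halvorsen 275,620.87; Kowalski 1,241,160.63.
After rounding ($50): Lindqvist $904,850; Halvorsen $275,600; Kowalski $1,241,150. Sum = $2,421,600.
Difference $2,421,650 − $2,421,600 = +$50 applied to largest billable hours (Kowalski): Kowalski becomes $1,241,200.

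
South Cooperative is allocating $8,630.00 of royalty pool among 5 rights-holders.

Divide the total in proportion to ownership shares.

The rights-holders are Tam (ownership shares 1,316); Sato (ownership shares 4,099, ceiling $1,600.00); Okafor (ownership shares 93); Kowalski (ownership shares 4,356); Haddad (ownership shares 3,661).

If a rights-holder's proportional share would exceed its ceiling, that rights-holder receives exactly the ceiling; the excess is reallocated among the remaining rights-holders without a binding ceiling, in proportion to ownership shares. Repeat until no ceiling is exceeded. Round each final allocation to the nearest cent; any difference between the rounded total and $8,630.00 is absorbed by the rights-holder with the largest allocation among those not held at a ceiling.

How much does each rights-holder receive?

Ownership shares total: 13,525.
Proportional shares (ignoring caps): Tam 839.7102; Sato 2,615.4802; Okafor 59.3412; Kowalski 2,779.4662; Haddad 2,336.0022.
Held at cap: Sato ($1,600.00); balance $7,030.00 reallocated over remaining ownership shares 9,426.
Remaining shares: Tam 981.4853 → $981.49; Okafor 69.3603 → $69.36; Kowalski 3,248.7460 → $3,248.75; Haddad 2,730.4084 → $2,730.41.
Rounding difference −$0.01 applied to Kowalski → $3,248.74.

Tam: $981.49 · Sato: $1,600.00 · Okafor: $69.36 · Kowalski: $3,248.74 · Haddad: $2,730.41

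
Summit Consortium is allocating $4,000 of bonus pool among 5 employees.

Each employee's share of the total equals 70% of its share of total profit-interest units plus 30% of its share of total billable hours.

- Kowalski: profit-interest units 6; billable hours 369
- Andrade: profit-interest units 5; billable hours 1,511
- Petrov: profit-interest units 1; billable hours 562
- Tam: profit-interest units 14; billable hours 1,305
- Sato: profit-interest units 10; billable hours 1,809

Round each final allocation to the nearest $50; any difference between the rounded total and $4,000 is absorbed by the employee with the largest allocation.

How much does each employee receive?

Kowalski: $550 · Andrade: $700 · Petrov: $200 · Tam: $1,400 · Sato: $1,150

Profit-interest units total 36; billable hours total 5,556.
Composite weights (70% profit-interest units + 30% billable hours): Kowalski 0.1366; Andrade 0.1788; Petrov 0.0498; Tam 0.3427; Sato 0.2921.
Raw shares: Kowalski 546.36; Andrade 715.24; Petrov 199.16; Tam 1,370.75; Sato 1,168.49.
At nearest $50: Kowalski $550; Andrade $700; Petrov $200; Tam $1,350; Sato $1,150. Sum = $3,950.
Difference $4,000 − $3,950 = +$50 applied to largest allocation (Tam): Tam becomes $1,400.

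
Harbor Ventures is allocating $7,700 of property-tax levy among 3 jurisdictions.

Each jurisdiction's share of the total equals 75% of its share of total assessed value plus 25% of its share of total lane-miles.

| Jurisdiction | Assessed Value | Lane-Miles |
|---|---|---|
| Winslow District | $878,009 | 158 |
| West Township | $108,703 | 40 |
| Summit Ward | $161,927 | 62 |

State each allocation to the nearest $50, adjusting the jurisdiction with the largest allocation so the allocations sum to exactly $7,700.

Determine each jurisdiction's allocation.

Assessed value total 1,148,639; lane-miles total 260.
Composite weights (75% assessed value + 25% lane-miles): Winslow District 0.7252; West Township 0.1094; Summit Ward 0.1653.
Pro-rata amounts: Winslow District 5,584.16; West Township 842.68; Summit Ward 1,273.16.
Rounded to nearest $50: Winslow District $5,600; West Township $850; Summit Ward $1,250. Sum = $7,700.
Sum already equals the total — no adjustment.

Winslow District: $5,600 · West Township: $850 · Summit Ward: $1,250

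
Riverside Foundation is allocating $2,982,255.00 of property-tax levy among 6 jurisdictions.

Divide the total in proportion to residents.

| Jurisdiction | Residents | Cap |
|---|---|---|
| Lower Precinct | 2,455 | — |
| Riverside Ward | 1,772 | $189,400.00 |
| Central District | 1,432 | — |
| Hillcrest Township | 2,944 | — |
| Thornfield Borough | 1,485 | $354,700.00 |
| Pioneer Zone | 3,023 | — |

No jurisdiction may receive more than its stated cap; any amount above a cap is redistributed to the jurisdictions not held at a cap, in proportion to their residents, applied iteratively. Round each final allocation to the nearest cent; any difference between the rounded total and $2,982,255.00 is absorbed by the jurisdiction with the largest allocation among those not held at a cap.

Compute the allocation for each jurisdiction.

Lower Precinct: $607,435.61; Riverside Ward: $189,400.00; Central District: $354,316.82; Hillcrest Township: $728,427.88; Thornfield Borough: $354,700.00; Pioneer Zone: $747,974.69

Residents total: 13,111.
Proportional shares (ignoring caps): Lower Precinct 558,419.3444; Riverside Ward 403,062.7610; Central District 325,725.6624; Hillcrest Township 669,648.2892; Thornfield Borough 337,781.1513; Pioneer Zone 687,617.7915.
Capped: Riverside Ward ($189,400.00); remaining pool $2,792,855.00 reallocated over remaining residents 11,339.
Capped: Thornfield Borough ($354,700.00); remaining pool $2,438,155.00 reallocated over remaining residents 9,854.
Redistributed shares: Lower Precinct 607,435.6124 → $607,435.61; Central District 354,316.8216 → $354,316.82; Hillcrest Township 728,427.8790 → $728,427.88; Pioneer Zone 747,974.6869 → $747,974.69.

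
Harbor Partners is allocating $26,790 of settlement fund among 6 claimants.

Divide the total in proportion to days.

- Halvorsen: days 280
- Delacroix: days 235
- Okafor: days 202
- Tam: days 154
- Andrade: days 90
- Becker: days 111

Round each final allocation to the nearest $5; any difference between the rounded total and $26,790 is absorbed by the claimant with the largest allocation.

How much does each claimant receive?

Halvorsen: $6,990; Delacroix: $5,875; Okafor: $5,050; Tam: $3,850; Andrade: $2,250; Becker: $2,775

Combined days = 1,072.
Proportional shares: Halvorsen 280/1,072 × $26,790 = 6,997.39; Delacroix 235/1,072 × $26,790 = 5,872.81; Okafor 202/1,072 × $26,790 = 5,048.12; Tam 154/1,072 × $26,790 = 3,848.56; Andrade 90/1,072 × $26,790 = 2,249.16; Becker 111/1,072 × $26,790 = 2,773.96.
At nearest $5: Halvorsen $6,995; Delacroix $5,875; Okafor $5,050; Tam $3,850; Andrade $2,250; Becker $2,775. Sum = $26,795.
Difference $26,790 − $26,795 = −$5 applied to largest allocation (Halvorsen): Halvorsen becomes $6,990.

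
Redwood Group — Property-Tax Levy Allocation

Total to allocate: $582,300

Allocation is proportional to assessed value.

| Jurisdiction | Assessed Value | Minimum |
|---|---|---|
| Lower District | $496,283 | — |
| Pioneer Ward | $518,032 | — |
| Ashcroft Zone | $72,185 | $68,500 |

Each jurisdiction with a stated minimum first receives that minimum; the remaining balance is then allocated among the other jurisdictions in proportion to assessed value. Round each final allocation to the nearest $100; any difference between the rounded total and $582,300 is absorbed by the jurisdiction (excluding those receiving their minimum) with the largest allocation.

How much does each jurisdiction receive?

Lower District: $251,400 | Pioneer Ward: $262,400 | Ashcroft Zone: $68,500

Fund the minimums — Ashcroft Zone $68,500. Balance $513,800.
Balance split over remaining assessed value 1,014,315: Lower District 251,391.54 → $251,400; Pioneer Ward 262,408.46 → $262,400.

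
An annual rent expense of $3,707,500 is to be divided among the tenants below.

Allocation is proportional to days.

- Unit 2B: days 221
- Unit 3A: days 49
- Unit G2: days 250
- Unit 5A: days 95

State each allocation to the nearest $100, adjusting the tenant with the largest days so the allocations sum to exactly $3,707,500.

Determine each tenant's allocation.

Unit 2B: $1,332,300 | Unit 3A: $295,400 | Unit G2: $1,507,100 | Unit 5A: $572,700

Days total: 221 + 49 + 250 + 95 = 615.
Unrounded shares: Unit 2B 1,332,288.62; Unit 3A 295,394.31; Unit G2 1,507,113.82; Unit 5A 572,703.25.
After rounding ($100): Unit 2B $1,332,300; Unit 3A $295,400; Unit G2 $1,507,100; Unit 5A $572,700. Sum = $3,707,500.
No rounding difference to absorb.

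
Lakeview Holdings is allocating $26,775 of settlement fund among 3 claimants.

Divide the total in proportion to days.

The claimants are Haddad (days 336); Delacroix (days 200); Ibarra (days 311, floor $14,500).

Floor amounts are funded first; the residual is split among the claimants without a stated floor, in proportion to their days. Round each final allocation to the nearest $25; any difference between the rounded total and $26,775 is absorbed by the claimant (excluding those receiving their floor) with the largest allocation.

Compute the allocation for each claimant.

Haddad: $7,700 | Delacroix: $4,575 | Ibarra: $14,500

Minimums first: Ibarra $14,500. Balance $12,275.
Balance split over remaining days 536: Haddad 7,694.78 → $7,700; Delacroix 4,580.22 → $4,575.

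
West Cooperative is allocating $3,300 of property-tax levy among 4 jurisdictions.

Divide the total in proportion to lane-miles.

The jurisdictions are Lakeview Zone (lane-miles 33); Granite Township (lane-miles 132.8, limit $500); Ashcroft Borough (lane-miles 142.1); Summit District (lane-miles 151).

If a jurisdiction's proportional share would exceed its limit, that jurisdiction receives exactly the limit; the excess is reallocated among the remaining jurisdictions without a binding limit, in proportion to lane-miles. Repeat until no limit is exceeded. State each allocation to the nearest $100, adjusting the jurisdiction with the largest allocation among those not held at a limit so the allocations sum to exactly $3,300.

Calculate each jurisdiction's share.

Lakeview Zone: $300 · Granite Township: $500 · Ashcroft Borough: $1,200 · Summit District: $1,300

Sum of lane-miles: 458.9.
Pro-rata shares before constraints: Lakeview Zone 237.31; Granite Township 954.98; Ashcroft Borough 1,021.86; Summit District 1,085.86.
Capped: Granite Township ($500); remaining pool $2,800 reallocated over remaining lane-miles 326.1.
Remaining shares: Lakeview Zone 283.35 → $300; Ashcroft Borough 1,220.12 → $1,200; Summit District 1,296.53 → $1,300.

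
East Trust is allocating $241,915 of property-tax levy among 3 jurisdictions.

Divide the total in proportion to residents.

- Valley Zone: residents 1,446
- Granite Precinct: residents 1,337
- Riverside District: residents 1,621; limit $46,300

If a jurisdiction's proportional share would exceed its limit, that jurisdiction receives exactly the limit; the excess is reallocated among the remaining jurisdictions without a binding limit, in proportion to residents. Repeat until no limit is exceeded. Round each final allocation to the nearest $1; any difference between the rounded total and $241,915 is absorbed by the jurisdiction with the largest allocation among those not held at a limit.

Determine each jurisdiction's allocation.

Valley Zone: $101,638; Granite Precinct: $93,977; Riverside District: $46,300

Total residents = 4,404.
Proportional shares (ignoring caps): Valley Zone 79,429.86; Granite Precinct 73,442.41; Riverside District 89,042.74.
Held at cap: Riverside District ($46,300); remaining pool $195,615 reallocated over remaining residents 2,783.
Shares after redistribution: Valley Zone 101,638.26 → $101,638; Granite Precinct 93,976.74 → $93,977.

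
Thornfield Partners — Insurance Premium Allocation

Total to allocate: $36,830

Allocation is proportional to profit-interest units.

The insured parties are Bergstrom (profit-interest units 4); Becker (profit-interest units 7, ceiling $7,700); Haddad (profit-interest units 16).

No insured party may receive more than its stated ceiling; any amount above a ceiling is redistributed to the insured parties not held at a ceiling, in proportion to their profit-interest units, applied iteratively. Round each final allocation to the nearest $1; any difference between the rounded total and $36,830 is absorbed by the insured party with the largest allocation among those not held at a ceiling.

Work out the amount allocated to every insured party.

Total profit-interest units = 27.
Unconstrained shares: Bergstrom 5,456.30; Becker 9,548.52; Haddad 21,825.19.
Held at cap: Becker ($7,700); remaining pool $29,130 reallocated over remaining profit-interest units 20.
Shares after redistribution: Bergstrom 5,826.00 → $5,826; Haddad 23,304.00 → $23,304.

Bergstrom: $5,826; Becker: $7,700; Haddad: $23,304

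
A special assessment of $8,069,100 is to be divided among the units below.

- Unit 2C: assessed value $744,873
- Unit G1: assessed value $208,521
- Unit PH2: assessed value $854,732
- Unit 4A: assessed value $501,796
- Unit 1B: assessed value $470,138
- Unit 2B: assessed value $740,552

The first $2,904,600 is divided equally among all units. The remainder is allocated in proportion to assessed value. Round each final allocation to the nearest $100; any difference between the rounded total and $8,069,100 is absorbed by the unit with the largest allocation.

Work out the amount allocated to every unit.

$2,904,600 shared equally gives $484,100 per unit.
Remainder $5,164,500 by assessed value (total 3,520,612): Unit 2C 1,092,678.38 → $1,092,700; Unit G1 305,886.22 → $305,900; Unit PH2 1,253,834.11 → $1,253,800; Unit 4A 736,100.84 → $736,100; Unit 1B 689,660.69 → $689,700; Unit 2B 1,086,339.76 → $1,086,300.
Totals: Unit 2C $484,100 + $1,092,700 = $1,576,800; Unit G1 $484,100 + $305,900 = $790,000; Unit PH2 $484,100 + $1,253,800 = $1,737,900; Unit 4A $484,100 + $736,100 = $1,220,200; Unit 1B $484,100 + $689,700 = $1,173,800; Unit 2B $484,100 + $1,086,300 = $1,570,400.

Unit 2C: $1,576,800; Unit G1: $790,000; Unit PH2: $1,737,900; Unit 4A: $1,220,200; Unit 1B: $1,173,800; Unit 2B: $1,570,400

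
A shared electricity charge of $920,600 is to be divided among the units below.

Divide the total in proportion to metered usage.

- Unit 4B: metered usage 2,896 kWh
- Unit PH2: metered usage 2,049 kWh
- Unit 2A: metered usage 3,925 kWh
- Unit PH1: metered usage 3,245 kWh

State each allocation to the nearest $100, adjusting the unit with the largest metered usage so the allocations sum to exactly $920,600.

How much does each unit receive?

Metered usage total: 2,896 + 2,049 + 3,925 + 3,245 = 12,115.
Unrounded shares: Unit 4B 220,062.53; Unit PH2 155,700.32; Unit 2A 298,254.64; Unit PH1 246,582.50.
After rounding ($100): Unit 4B $220,100; Unit PH2 $155,700; Unit 2A $298,300; Unit PH1 $246,600. Sum = $920,700.
Difference $920,600 − $920,700 = −$100 applied to largest metered usage (Unit 2A): Unit 2A becomes $298,200.

Unit 4B: $220,100; Unit PH2: $155,700; Unit 2A: $298,200; Unit PH1: $246,600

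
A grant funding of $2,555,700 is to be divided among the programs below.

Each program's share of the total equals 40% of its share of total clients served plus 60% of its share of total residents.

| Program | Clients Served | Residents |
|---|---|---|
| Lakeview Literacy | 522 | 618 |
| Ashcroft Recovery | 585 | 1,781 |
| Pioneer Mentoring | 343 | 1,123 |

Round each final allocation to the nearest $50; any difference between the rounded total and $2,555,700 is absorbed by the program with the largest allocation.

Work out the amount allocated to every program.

Lakeview Literacy: $637,100; Ashcroft Recovery: $1,187,850; Pioneer Mentoring: $730,750

Totals — clients served 1,450, residents 3,522.
Combined weights (40% clients served + 60% residents): Lakeview Literacy 0.2493; Ashcroft Recovery 0.4648; Pioneer Mentoring 0.2859.
Pro-rata amounts: Lakeview Literacy 637,087.68; Ashcroft Recovery 1,187,854.77; Pioneer Mentoring 730,757.55.
Rounded to nearest $50: Lakeview Literacy $637,100; Ashcroft Recovery $1,187,850; Pioneer Mentoring $730,750. Sum = $2,555,700.
No rounding difference to absorb.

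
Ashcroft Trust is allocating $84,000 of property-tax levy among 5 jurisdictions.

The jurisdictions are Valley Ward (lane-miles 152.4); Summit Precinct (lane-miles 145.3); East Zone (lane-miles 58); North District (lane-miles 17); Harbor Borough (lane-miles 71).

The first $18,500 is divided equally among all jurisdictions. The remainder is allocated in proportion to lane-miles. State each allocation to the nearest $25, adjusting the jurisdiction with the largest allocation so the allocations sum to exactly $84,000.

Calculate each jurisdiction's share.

Valley Ward: $26,225 | Summit Precinct: $25,150 | East Zone: $12,250 | North District: $6,200 | Harbor Borough: $14,175

First tranche $18,500 split equally: $3,700 each.
Remainder $65,500 by lane-miles (total 443.7): Valley Ward 22,497.63 → $22,500; Summit Precinct 21,449.52 → $21,450; East Zone 8,562.09 → $8,550; North District 2,509.58 → $2,500; Harbor Borough 10,481.18 → $10,475.
Rounding difference +$25 on remainder applied to Valley Ward.
Totals: Valley Ward $3,700 + $22,525 = $26,225; Summit Precinct $3,700 + $21,450 = $25,150; East Zone $3,700 + $8,550 = $12,250; North District $3,700 + $2,500 = $6,200; Harbor Borough $3,700 + $10,475 = $14,175.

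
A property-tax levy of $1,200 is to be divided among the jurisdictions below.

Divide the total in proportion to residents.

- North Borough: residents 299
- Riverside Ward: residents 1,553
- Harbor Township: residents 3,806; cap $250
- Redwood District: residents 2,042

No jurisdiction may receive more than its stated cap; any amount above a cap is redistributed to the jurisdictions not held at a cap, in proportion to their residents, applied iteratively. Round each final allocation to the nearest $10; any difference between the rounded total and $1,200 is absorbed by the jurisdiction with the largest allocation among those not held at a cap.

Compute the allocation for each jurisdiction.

Sum of residents: 7,700.
Unconstrained shares: North Borough 46.60; Riverside Ward 242.03; Harbor Township 593.14; Redwood District 318.23.
Held at cap: Harbor Township ($250); residual $950 reallocated over remaining residents 3,894.
Remaining shares: North Borough 72.95 → $70; Riverside Ward 378.88 → $380; Redwood District 498.18 → $500.

North Borough: $70 | Riverside Ward: $380 | Harbor Township: $250 | Redwood District: $500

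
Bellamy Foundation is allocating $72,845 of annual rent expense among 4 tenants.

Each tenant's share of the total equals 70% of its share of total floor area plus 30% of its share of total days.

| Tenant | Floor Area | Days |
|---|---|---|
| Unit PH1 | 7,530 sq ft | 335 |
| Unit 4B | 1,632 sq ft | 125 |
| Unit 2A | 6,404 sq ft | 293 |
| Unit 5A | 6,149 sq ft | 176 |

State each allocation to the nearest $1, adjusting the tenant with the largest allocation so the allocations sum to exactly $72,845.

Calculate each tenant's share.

Totals — floor area 21,715, days 929.
Combined weights (70% floor area + 30% days): Unit PH1 0.3509; Unit 4B 0.0930; Unit 2A 0.3011; Unit 5A 0.2551.
Proportional shares: Unit PH1 25,562.496; Unit 4B 6,772.75; Unit 2A 21,930.41; Unit 5A 18,579.35.
At nearest $1: Unit PH1 $25,562; Unit 4B $6,773; Unit 2A $21,930; Unit 5A $18,579. Sum = $72,844.
Difference $72,845 − $72,844 = +$1 applied to largest allocation (Unit PH1): Unit PH1 becomes $25,563.

Unit PH1: $25,563 | Unit 4B: $6,773 | Unit 2A: $21,930 | Unit 5A: $18,579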